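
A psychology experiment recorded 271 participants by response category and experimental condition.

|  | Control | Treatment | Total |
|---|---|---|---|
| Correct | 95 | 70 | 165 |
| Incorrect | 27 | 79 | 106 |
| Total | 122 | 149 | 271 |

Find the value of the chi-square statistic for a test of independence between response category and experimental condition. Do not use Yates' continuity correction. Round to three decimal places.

Grand total N = 271.
Expected counts (row total × column total / N):
  Correct, Control: 165×122/271 = 74.2804
  Correct, Treatment: 165×149/271 = 90.7196
  Incorrect, Control: 106×122/271 = 47.7196
  Incorrect, Treatment: 106×149/271 = 58.2804
Contributions (O − E)²/E:
  (95 − 74.2804)²/74.2804 = 5.7795
  (70 − 90.7196)²/90.7196 = 4.7322
  (27 − 47.7196)²/47.7196 = 8.9963
  (79 − 58.2804)²/58.2804 = 7.3661
χ² = 5.7795 + 4.7322 + 8.9963 + 7.3661 = 26.874

26.874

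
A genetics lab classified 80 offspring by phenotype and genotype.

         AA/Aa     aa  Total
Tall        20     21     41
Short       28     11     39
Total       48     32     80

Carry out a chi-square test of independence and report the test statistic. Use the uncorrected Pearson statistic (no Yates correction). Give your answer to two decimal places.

4.41

Grand total N = 80.
Expected counts (row total × column total / N):
  Tall, AA/Aa: 41×48/80 = 24.600
  Tall, aa: 41×32/80 = 16.400
  Short, AA/Aa: 39×48/80 = 23.400
  Short, aa: 39×32/80 = 15.600
Contributions (O − E)²/E:
  (20 − 24.600)²/24.600 = 0.8602
  (21 − 16.400)²/16.400 = 1.2902
  (28 − 23.400)²/23.400 = 0.9043
  (11 − 15.600)²/15.600 = 1.3564
χ² = 0.8602 + 1.2902 + 0.9043 + 1.3564 = 4.41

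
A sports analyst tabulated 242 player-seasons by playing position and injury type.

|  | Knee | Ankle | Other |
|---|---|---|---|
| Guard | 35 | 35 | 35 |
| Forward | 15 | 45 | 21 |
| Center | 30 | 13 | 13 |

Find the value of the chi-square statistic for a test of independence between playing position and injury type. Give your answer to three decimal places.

24.173

Row totals: 105, 81, 56. Column totals: 80, 93, 69. Grand total N = 242.
Expected counts (row total × column total / N):
  Guard, Knee: 105×80/242 = 34.7107
  Guard, Ankle: 105×93/242 = 40.3512
  Guard, Other: 105×69/242 = 29.9380
  Forward, Knee: 81×80/242 = 26.7769
  Forward, Ankle: 81×93/242 = 31.1281
  Forward, Other: 81×69/242 = 23.0950
  Center, Knee: 56×80/242 = 18.5124
  Center, Ankle: 56×93/242 = 21.5207
  Center, Other: 56×69/242 = 15.9669
Contributions (O − E)²/E:
  (35 − 34.7107)²/34.7107 = 0.0024
  (35 − 40.3512)²/40.3512 = 0.7097
  (35 − 29.9380)²/29.9380 = 0.8559
  (15 − 26.7769)²/26.7769 = 5.1797
  (45 − 31.1281)²/31.1281 = 6.1819
  (21 − 23.0950)²/23.0950 = 0.1900
  (30 − 18.5124)²/18.5124 = 7.1285
  (13 − 21.5207)²/21.5207 = 3.3736
  (13 − 15.9669)²/15.9669 = 0.5513
χ² = 0.0024 + 0.7097 + 0.8559 + 5.1797 + 6.1819 + 0.1900 + 7.1285 + 3.3736 + 0.5513 = 24.173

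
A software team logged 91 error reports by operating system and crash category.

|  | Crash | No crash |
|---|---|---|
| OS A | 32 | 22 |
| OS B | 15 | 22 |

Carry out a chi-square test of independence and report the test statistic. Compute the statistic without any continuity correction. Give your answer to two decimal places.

Row totals: 54, 37. Column totals: 47, 44. Grand total N = 91.
Expected counts (row total × column total / N):
  OS A, Crash: 54×47/91 = 27.890
  OS A, No crash: 54×44/91 = 26.110
  OS B, Crash: 37×47/91 = 19.110
  OS B, No crash: 37×44/91 = 17.890
Contributions (O − E)²/E:
  (32 − 27.890)²/27.890 = 0.6057
  (22 − 26.110)²/26.110 = 0.6470
  (15 − 19.110)²/19.110 = 0.8839
  (22 − 17.890)²/17.890 = 0.9442
χ² = 0.6057 + 0.6470 + 0.8839 + 0.9442 = 3.08

3.08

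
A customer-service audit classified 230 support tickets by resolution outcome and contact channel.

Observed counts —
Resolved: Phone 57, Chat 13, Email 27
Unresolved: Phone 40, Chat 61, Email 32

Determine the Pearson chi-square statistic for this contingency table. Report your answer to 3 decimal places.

Row totals: 97, 133. Column totals: 97, 74, 59. Grand total N = 230.
Expected counts (row total × column total / N):
  Resolved, Phone: 97×97/230 = 40.9087
  Resolved, Chat: 97×74/230 = 31.2087
  Resolved, Email: 97×59/230 = 24.8826
  Unresolved, Phone: 133×97/230 = 56.0913
  Unresolved, Chat: 133×74/230 = 42.7913
  Unresolved, Email: 133×59/230 = 34.1174
Contributions (O − E)²/E:
  (57 − 40.9087)²/40.9087 = 6.3295
  (13 − 31.2087)²/31.2087 = 10.6239
  (27 − 24.8826)²/24.8826 = 0.1802
  (40 − 56.0913)²/56.0913 = 4.6162
  (61 − 42.7913)²/42.7913 = 7.7482
  (32 − 34.1174)²/34.1174 = 0.1314
χ² = 6.3295 + 10.6239 + 0.1802 + 4.6162 + 7.7482 + 0.1314 = 29.629

29.629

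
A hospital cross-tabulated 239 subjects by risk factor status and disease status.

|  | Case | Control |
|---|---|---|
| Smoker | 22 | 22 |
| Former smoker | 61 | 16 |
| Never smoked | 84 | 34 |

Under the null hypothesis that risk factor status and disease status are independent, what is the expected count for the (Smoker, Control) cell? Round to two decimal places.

Row total (Smoker) = 44; column total (Control) = 72; grand total N = 239.
Expected count = (row total × column total) / N = 44 × 72 / 239 = 13.26.

13.26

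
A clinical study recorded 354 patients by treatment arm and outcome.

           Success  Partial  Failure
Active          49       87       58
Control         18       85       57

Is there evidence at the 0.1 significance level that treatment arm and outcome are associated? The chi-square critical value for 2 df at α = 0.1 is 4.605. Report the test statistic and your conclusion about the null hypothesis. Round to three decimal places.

11.213; reject H₀

Row totals: 194, 160. Column totals: 67, 172, 115. Grand total N = 354.
Expected counts (row total × column total / N):
  Active, Success: 194×67/354 = 36.7175
  Active, Partial: 194×172/354 = 94.2599
  Active, Failure: 194×115/354 = 63.0226
  Control, Success: 160×67/354 = 30.2825
  Control, Partial: 160×172/354 = 77.7401
  Control, Failure: 160×115/354 = 51.9774
Contributions (O − E)²/E:
  (49 − 36.7175)²/36.7175 = 4.1087
  (87 − 94.2599)²/94.2599 = 0.5592
  (58 − 63.0226)²/63.0226 = 0.4003
  (18 − 30.2825)²/30.2825 = 4.9817
  (85 − 77.7401)²/77.7401 = 0.6780
  (57 − 51.9774)²/51.9774 = 0.4853
χ² = 4.1087 + 0.5592 + 0.4003 + 4.9817 + 0.6780 + 0.4853 = 11.213
df = (2−1)(3−1) = 2. Since 11.213 > 4.605, reject the null hypothesis of independence at α = 0.1.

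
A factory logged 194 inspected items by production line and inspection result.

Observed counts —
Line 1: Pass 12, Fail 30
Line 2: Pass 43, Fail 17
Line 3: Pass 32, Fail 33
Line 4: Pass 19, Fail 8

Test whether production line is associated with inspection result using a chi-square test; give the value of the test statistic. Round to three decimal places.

21.997

Row totals: 42, 60, 65, 27. Column totals: 106, 88. Grand total N = 194.
Expected counts (row total × column total / N):
  Line 1, Pass: 42×106/194 = 22.9485
  Line 1, Fail: 42×88/194 = 19.0515
  Line 2, Pass: 60×106/194 = 32.7835
  Line 2, Fail: 60×88/194 = 27.2165
  Line 3, Pass: 65×106/194 = 35.5155
  Line 3, Fail: 65×88/194 = 29.4845
  Line 4, Pass: 27×106/194 = 14.7526
  Line 4, Fail: 27×88/194 = 12.2474
Contributions (O − E)²/E:
  (12 − 22.9485)²/22.9485 = 5.2234
  (30 − 19.0515)²/19.0515 = 6.2919
  (43 − 32.7835)²/32.7835 = 3.1838
  (17 − 27.2165)²/27.2165 = 3.8351
  (32 − 35.5155)²/35.5155 = 0.3480
  (33 − 29.4845)²/29.4845 = 0.4192
  (19 − 14.7526)²/14.7526 = 1.2229
  (8 − 12.2474)²/12.2474 = 1.4730
χ² = 5.2234 + 6.2919 + 3.1838 + 3.8351 + 0.3480 + 0.4192 + 1.2229 + 1.4730 = 21.997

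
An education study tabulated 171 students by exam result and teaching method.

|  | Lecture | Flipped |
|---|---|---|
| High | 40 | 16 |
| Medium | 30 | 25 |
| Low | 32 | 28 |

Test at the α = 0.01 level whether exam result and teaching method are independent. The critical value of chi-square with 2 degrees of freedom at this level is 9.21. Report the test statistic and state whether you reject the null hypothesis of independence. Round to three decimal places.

4.818; fail to reject H₀

Row totals: 56, 55, 60. Column totals: 102, 69. Grand total N = 171.
Expected counts (row total × column total / N):
  High, Lecture: 56×102/171 = 33.4035
  High, Flipped: 56×69/171 = 22.5965
  Medium, Lecture: 55×102/171 = 32.8070
  Medium, Flipped: 55×69/171 = 22.1930
  Low, Lecture: 60×102/171 = 35.7895
  Low, Flipped: 60×69/171 = 24.2105
Contributions (O − E)²/E:
  (40 − 33.4035)²/33.4035 = 1.3027
  (16 − 22.5965)²/22.5965 = 1.9257
  (30 − 32.8070)²/32.8070 = 0.2402
  (25 − 22.1930)²/22.1930 = 0.3550
  (32 − 35.7895)²/35.7895 = 0.4012
  (28 − 24.2105)²/24.2105 = 0.5931
χ² = 1.3027 + 1.9257 + 0.2402 + 0.3550 + 0.4012 + 0.5931 = 4.818
df = (3−1)(2−1) = 2. Since 4.818 < 9.21, fail to reject the null hypothesis of independence at α = 0.01.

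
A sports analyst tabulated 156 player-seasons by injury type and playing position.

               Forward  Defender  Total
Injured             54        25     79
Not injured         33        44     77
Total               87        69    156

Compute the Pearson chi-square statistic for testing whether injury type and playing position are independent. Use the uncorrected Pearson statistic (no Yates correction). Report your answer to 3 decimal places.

10.277

Grand total N = 156.
Expected counts (row total × column total / N):
  Injured, Forward: 79×87/156 = 44.0577
  Injured, Defender: 79×69/156 = 34.9423
  Not injured, Forward: 77×87/156 = 42.9423
  Not injured, Defender: 77×69/156 = 34.0577
Contributions (O − E)²/E:
  (54 − 44.0577)²/44.0577 = 2.2436
  (25 − 34.9423)²/34.9423 = 2.8289
  (33 − 42.9423)²/42.9423 = 2.3019
  (44 − 34.0577)²/34.0577 = 2.9024
χ² = 2.2436 + 2.8289 + 2.3019 + 2.9024 = 10.277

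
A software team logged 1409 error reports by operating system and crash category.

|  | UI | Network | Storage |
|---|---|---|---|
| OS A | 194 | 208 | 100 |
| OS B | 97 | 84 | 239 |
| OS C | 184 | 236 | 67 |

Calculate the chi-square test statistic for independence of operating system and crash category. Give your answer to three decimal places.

239.179

Row totals: 502, 420, 487. Column totals: 475, 528, 406. Grand total N = 1409.
Expected counts (row total × column total / N):
  OS A, UI: 502×475/1409 = 169.2335
  OS A, Network: 502×528/1409 = 188.1164
  OS A, Storage: 502×406/1409 = 144.6501
  OS B, UI: 420×475/1409 = 141.5898
  OS B, Network: 420×528/1409 = 157.3882
  OS B, Storage: 420×406/1409 = 121.0220
  OS C, UI: 487×475/1409 = 164.1767
  OS C, Network: 487×528/1409 = 182.4954
  OS C, Storage: 487×406/1409 = 140.3279
Contributions (O − E)²/E:
  (194 − 169.2335)²/169.2335 = 3.6245
  (208 − 188.1164)²/188.1164 = 2.1017
  (100 − 144.6501)²/144.6501 = 13.7824
  (97 − 141.5898)²/141.5898 = 14.0423
  (84 − 157.3882)²/157.3882 = 34.2200
  (239 − 121.0220)²/121.0220 = 115.0106
  (184 − 164.1767)²/164.1767 = 2.3935
  (236 − 182.4954)²/182.4954 = 15.6867
  (67 − 140.3279)²/140.3279 = 38.3173
χ² = 3.6245 + 2.1017 + 13.7824 + 14.0423 + 34.2200 + 115.0106 + 2.3935 + 15.6867 + 38.3173 = 239.179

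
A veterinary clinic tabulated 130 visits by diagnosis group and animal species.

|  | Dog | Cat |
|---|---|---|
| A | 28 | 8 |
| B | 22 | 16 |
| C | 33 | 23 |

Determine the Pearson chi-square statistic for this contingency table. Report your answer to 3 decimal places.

Row totals: 36, 38, 56. Column totals: 83, 47. Grand total N = 130.
Expected counts (row total × column total / N):
  A, Dog: 36×83/130 = 22.9846
  A, Cat: 36×47/130 = 13.0154
  B, Dog: 38×83/130 = 24.2615
  B, Cat: 38×47/130 = 13.7385
  C, Dog: 56×83/130 = 35.7538
  C, Cat: 56×47/130 = 20.2462
Contributions (O − E)²/E:
  (28 − 22.9846)²/22.9846 = 1.0944
  (8 − 13.0154)²/13.0154 = 1.9327
  (22 − 24.2615)²/24.2615 = 0.2108
  (16 − 13.7385)²/13.7385 = 0.3723
  (33 − 35.7538)²/35.7538 = 0.2121
  (23 − 20.2462)²/20.2462 = 0.3746
χ² = 1.0944 + 1.9327 + 0.2108 + 0.3723 + 0.2121 + 0.3746 = 4.197

4.197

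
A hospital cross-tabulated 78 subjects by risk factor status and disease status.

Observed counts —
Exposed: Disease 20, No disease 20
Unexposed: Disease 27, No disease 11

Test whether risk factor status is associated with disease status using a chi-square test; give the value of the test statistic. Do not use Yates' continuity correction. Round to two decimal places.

Row totals: 40, 38. Column totals: 47, 31. Grand total N = 78.
Expected counts (row total × column total / N):
  Exposed, Disease: 40×47/78 = 24.103
  Exposed, No disease: 40×31/78 = 15.897
  Unexposed, Disease: 38×47/78 = 22.897
  Unexposed, No disease: 38×31/78 = 15.103
Contributions (O − E)²/E:
  (20 − 24.103)²/24.103 = 0.6984
  (20 − 15.897)²/15.897 = 1.0590
  (27 − 22.897)²/22.897 = 0.7352
  (11 − 15.103)²/15.103 = 1.1147
χ² = 0.6984 + 1.0590 + 0.7352 + 1.1147 = 3.61

3.61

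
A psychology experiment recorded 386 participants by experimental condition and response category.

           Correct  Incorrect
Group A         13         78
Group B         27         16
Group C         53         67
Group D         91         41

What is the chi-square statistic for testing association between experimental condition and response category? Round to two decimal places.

Row totals: 91, 43, 120, 132. Column totals: 184, 202. Grand total N = 386.
Expected counts (row total × column total / N):
  Group A, Correct: 91×184/386 = 43.378
  Group A, Incorrect: 91×202/386 = 47.622
  Group B, Correct: 43×184/386 = 20.497
  Group B, Incorrect: 43×202/386 = 22.503
  Group C, Correct: 120×184/386 = 57.202
  Group C, Incorrect: 120×202/386 = 62.798
  Group D, Correct: 132×184/386 = 62.922
  Group D, Incorrect: 132×202/386 = 69.078
Contributions (O − E)²/E:
  (13 − 43.378)²/43.378 = 21.2740
  (78 − 47.622)²/47.622 = 19.3781
  (27 − 20.497)²/20.497 = 2.0632
  (16 − 22.503)²/22.503 = 1.8793
  (53 − 57.202)²/57.202 = 0.3087
  (67 − 62.798)²/62.798 = 0.2812
  (91 − 62.922)²/62.922 = 12.5294
  (41 − 69.078)²/69.078 = 11.4128
χ² = 21.2740 + 19.3781 + 2.0632 + 1.8793 + 0.3087 + 0.2812 + 12.5294 + 11.4128 = 69.13

69.13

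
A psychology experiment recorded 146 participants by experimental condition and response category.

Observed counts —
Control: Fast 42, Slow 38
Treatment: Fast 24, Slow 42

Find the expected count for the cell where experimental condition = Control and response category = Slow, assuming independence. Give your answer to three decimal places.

43.836

Row total (Control) = 80; column total (Slow) = 80; grand total N = 146.
Expected count = (row total × column total) / N = 80 × 80 / 146 = 43.836.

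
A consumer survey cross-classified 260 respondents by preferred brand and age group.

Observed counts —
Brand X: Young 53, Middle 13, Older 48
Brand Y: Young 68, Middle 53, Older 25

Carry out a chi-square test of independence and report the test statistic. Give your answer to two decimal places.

Row totals: 114, 146. Column totals: 121, 66, 73. Grand total N = 260.
Expected counts (row total × column total / N):
  Brand X, Young: 114×121/260 = 53.054
  Brand X, Middle: 114×66/260 = 28.938
  Brand X, Older: 114×73/260 = 32.008
  Brand Y, Young: 146×121/260 = 67.946
  Brand Y, Middle: 146×66/260 = 37.062
  Brand Y, Older: 146×73/260 = 40.992
Contributions (O − E)²/E:
  (53 − 53.054)²/53.054 = 0.0001
  (13 − 28.938)²/28.938 = 8.7781
  (48 − 32.008)²/32.008 = 7.9900
  (68 − 67.946)²/67.946 = 0.0000
  (53 − 37.062)²/37.062 = 6.8539
  (25 − 40.992)²/40.992 = 6.2389
χ² = 0.0001 + 8.7781 + 7.9900 + 0.0000 + 6.8539 + 6.2389 = 29.86

29.86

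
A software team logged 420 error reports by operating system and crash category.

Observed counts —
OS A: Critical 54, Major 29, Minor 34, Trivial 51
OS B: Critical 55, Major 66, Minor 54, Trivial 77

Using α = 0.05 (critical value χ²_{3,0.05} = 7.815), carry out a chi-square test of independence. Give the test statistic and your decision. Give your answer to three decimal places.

7.757; fail to reject H₀

Row totals: 168, 252. Column totals: 109, 95, 88, 128. Grand total N = 420.
Expected counts (row total × column total / N):
  OS A, Critical: 168×109/420 = 43.6000
  OS A, Major: 168×95/420 = 38.0000
  OS A, Minor: 168×88/420 = 35.2000
  OS A, Trivial: 168×128/420 = 51.2000
  OS B, Critical: 252×109/420 = 65.4000
  OS B, Major: 252×95/420 = 57.0000
  OS B, Minor: 252×88/420 = 52.8000
  OS B, Trivial: 252×128/420 = 76.8000
Contributions (O − E)²/E:
  (54 − 43.6000)²/43.6000 = 2.4807
  (29 − 38.0000)²/38.0000 = 2.1316
  (34 − 35.2000)²/35.2000 = 0.0409
  (51 − 51.2000)²/51.2000 = 0.0008
  (55 − 65.4000)²/65.4000 = 1.6538
  (66 − 57.0000)²/57.0000 = 1.4211
  (54 − 52.8000)²/52.8000 = 0.0273
  (77 − 76.8000)²/76.8000 = 0.0005
χ² = 2.4807 + 2.1316 + 0.0409 + 0.0008 + 1.6538 + 1.4211 + 0.0273 + 0.0005 = 7.757
df = (2−1)(4−1) = 3. Since 7.757 < 7.815, fail to reject the null hypothesis of independence at α = 0.05.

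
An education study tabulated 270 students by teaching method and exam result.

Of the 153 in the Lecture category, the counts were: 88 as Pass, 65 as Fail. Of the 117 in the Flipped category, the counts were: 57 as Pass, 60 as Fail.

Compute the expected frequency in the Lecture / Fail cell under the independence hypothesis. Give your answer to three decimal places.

70.833

Row total (Lecture) = 153; column total (Fail) = 125; grand total N = 270.
Expected count = (row total × column total) / N = 153 × 125 / 270 = 70.833.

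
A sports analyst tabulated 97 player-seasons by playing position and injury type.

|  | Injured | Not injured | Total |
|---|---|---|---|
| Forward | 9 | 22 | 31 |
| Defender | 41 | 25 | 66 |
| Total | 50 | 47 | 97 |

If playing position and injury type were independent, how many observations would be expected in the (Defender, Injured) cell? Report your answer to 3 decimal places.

Row total (Defender) = 66; column total (Injured) = 50; grand total N = 97.
Expected count = (row total × column total) / N = 66 × 50 / 97 = 34.021.

34.021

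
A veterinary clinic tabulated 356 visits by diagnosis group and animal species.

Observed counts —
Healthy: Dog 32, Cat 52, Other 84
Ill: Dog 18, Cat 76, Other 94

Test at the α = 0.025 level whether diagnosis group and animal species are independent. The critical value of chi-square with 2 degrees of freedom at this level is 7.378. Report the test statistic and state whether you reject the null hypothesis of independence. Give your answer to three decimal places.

7.883; reject H₀

Row totals: 168, 188. Column totals: 50, 128, 178. Grand total N = 356.
Expected counts (row total × column total / N):
  Healthy, Dog: 168×50/356 = 23.5955
  Healthy, Cat: 168×128/356 = 60.4045
  Healthy, Other: 168×178/356 = 84.0000
  Ill, Dog: 188×50/356 = 26.4045
  Ill, Cat: 188×128/356 = 67.5955
  Ill, Other: 188×178/356 = 94.0000
Contributions (O − E)²/E:
  (32 − 23.5955)²/23.5955 = 2.9936
  (52 − 60.4045)²/60.4045 = 1.1694
  (84 − 84.0000)²/84.0000 = 0.0000
  (18 − 26.4045)²/26.4045 = 2.6751
  (76 − 67.5955)²/67.5955 = 1.0450
  (94 − 94.0000)²/94.0000 = 0.0000
χ² = 2.9936 + 1.1694 + 0.0000 + 2.6751 + 1.0450 + 0.0000 = 7.883
df = (2−1)(3−1) = 2. Since 7.883 > 7.378, reject the null hypothesis of independence at α = 0.025.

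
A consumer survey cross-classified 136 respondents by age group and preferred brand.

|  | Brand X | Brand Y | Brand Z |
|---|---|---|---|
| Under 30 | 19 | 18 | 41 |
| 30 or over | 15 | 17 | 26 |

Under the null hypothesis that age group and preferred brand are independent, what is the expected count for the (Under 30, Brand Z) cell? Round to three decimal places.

38.426

Row total (Under 30) = 78; column total (Brand Z) = 67; grand total N = 136.
Expected count = (row total × column total) / N = 78 × 67 / 136 = 38.426.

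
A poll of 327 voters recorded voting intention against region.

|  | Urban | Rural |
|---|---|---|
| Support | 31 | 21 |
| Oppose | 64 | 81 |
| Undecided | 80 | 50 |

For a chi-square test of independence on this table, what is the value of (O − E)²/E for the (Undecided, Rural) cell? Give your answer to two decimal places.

Row total (Undecided) = 130; column total (Rural) = 152; N = 327.
Expected count E = 130 × 152 / 327 = 60.428.
Contribution = (O − E)²/E = (50 − 60.428)² / 60.428 = 1.80.

1.80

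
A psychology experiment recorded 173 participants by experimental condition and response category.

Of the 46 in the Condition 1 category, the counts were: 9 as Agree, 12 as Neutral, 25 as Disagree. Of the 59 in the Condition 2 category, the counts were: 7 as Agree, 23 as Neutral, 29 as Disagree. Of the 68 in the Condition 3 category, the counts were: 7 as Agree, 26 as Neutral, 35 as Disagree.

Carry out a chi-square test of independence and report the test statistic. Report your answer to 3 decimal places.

3.548

Row totals: 46, 59, 68. Column totals: 23, 61, 89. Grand total N = 173.
Expected counts (row total × column total / N):
  Condition 1, Agree: 46×23/173 = 6.1156
  Condition 1, Neutral: 46×61/173 = 16.2197
  Condition 1, Disagree: 46×89/173 = 23.6647
  Condition 2, Agree: 59×23/173 = 7.8439
  Condition 2, Neutral: 59×61/173 = 20.8035
  Condition 2, Disagree: 59×89/173 = 30.3526
  Condition 3, Agree: 68×23/173 = 9.0405
  Condition 3, Neutral: 68×61/173 = 23.9769
  Condition 3, Disagree: 68×89/173 = 34.9827
Contributions (O − E)²/E:
  (9 − 6.1156)²/6.1156 = 1.3604
  (12 − 16.2197)²/16.2197 = 1.0978
  (25 − 23.6647)²/23.6647 = 0.0753
  (7 − 7.8439)²/7.8439 = 0.0908
  (23 − 20.8035)²/20.8035 = 0.2319
  (29 − 30.3526)²/30.3526 = 0.0603
  (7 − 9.0405)²/9.0405 = 0.4606
  (26 − 23.9769)²/23.9769 = 0.1707
  (35 − 34.9827)²/34.9827 = 0.0000
χ² = 1.3604 + 1.0978 + 0.0753 + 0.0908 + 0.2319 + 0.0603 + 0.4606 + 0.1707 + 0.0000 = 3.548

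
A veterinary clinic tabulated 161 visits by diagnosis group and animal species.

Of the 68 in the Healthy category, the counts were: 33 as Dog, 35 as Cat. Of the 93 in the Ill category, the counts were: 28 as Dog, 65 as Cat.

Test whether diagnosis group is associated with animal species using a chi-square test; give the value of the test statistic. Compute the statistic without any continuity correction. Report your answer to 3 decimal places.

5.664

Row totals: 68, 93. Column totals: 61, 100. Grand total N = 161.
Expected counts (row total × column total / N):
  Healthy, Dog: 68×61/161 = 25.7640
  Healthy, Cat: 68×100/161 = 42.2360
  Ill, Dog: 93×61/161 = 35.2360
  Ill, Cat: 93×100/161 = 57.7640
Contributions (O − E)²/E:
  (33 − 25.7640)²/25.7640 = 2.0323
  (35 − 42.2360)²/42.2360 = 1.2397
  (28 − 35.2360)²/35.2360 = 1.4860
  (65 − 57.7640)²/57.7640 = 0.9064
χ² = 2.0323 + 1.2397 + 1.4860 + 0.9064 = 5.664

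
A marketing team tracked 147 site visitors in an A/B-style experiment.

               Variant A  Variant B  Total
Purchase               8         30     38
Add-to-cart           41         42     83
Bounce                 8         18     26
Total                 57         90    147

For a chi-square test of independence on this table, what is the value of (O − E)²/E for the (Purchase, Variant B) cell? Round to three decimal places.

1.950

Row total (Purchase) = 38; column total (Variant B) = 90; N = 147.
Expected count E = 38 × 90 / 147 = 23.2653.
Contribution = (O − E)²/E = (30 − 23.2653)² / 23.2653 = 1.950.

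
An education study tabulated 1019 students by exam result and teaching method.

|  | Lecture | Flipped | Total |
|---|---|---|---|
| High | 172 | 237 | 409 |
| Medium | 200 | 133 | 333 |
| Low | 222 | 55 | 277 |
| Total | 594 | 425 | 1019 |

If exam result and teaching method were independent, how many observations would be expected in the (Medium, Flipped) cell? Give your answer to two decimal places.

Row total (Medium) = 333; column total (Flipped) = 425; grand total N = 1019.
Expected count = (row total × column total) / N = 333 × 425 / 1019 = 138.89.

138.89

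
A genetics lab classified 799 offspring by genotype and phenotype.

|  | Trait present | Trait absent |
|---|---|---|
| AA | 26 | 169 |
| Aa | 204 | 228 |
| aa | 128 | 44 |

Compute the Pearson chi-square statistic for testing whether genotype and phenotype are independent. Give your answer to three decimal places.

Row totals: 195, 432, 172. Column totals: 358, 441. Grand total N = 799.
Expected counts (row total × column total / N):
  AA, Trait present: 195×358/799 = 87.3717
  AA, Trait absent: 195×441/799 = 107.6283
  Aa, Trait present: 432×358/799 = 193.5620
  Aa, Trait absent: 432×441/799 = 238.4380
  aa, Trait present: 172×358/799 = 77.0663
  aa, Trait absent: 172×441/799 = 94.9337
Contributions (O − E)²/E:
  (26 − 87.3717)²/87.3717 = 43.1088
  (169 − 107.6283)²/107.6283 = 34.9953
  (204 − 193.5620)²/193.5620 = 0.5629
  (228 − 238.4380)²/238.4380 = 0.4569
  (128 − 77.0663)²/77.0663 = 33.6625
  (44 − 94.9337)²/94.9337 = 27.3269
χ² = 43.1088 + 34.9953 + 0.5629 + 0.4569 + 33.6625 + 27.3269 = 140.113

140.113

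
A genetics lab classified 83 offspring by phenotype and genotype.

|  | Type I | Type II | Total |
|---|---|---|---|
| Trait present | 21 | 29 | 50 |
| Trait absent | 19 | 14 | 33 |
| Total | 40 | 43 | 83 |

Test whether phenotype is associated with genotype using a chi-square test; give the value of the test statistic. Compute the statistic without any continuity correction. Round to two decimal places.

Grand total N = 83.
Expected counts (row total × column total / N):
  Trait present, Type I: 50×40/83 = 24.096
  Trait present, Type II: 50×43/83 = 25.904
  Trait absent, Type I: 33×40/83 = 15.904
  Trait absent, Type II: 33×43/83 = 17.096
Contributions (O − E)²/E:
  (21 − 24.096)²/24.096 = 0.3978
  (29 − 25.904)²/25.904 = 0.3700
  (19 − 15.904)²/15.904 = 0.6027
  (14 − 17.096)²/17.096 = 0.5607
χ² = 0.3978 + 0.3700 + 0.6027 + 0.5607 = 1.93

1.93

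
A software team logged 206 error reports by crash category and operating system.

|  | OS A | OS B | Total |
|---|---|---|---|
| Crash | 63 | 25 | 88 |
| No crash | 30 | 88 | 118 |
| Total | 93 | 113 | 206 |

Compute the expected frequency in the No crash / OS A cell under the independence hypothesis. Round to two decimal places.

Row total (No crash) = 118; column total (OS A) = 93; grand total N = 206.
Expected count = (row total × column total) / N = 118 × 93 / 206 = 53.27.

53.27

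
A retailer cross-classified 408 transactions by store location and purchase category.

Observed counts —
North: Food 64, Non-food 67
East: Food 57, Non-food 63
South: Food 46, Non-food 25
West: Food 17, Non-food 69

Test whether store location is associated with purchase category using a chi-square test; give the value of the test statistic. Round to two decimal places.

34.43

Row totals: 131, 120, 71, 86. Column totals: 184, 224. Grand total N = 408.
Expected counts (row total × column total / N):
  North, Food: 131×184/408 = 59.078
  North, Non-food: 131×224/408 = 71.922
  East, Food: 120×184/408 = 54.118
  East, Non-food: 120×224/408 = 65.882
  South, Food: 71×184/408 = 32.020
  South, Non-food: 71×224/408 = 38.980
  West, Food: 86×184/408 = 38.784
  West, Non-food: 86×224/408 = 47.216
Contributions (O − E)²/E:
  (64 − 59.078)²/59.078 = 0.4101
  (67 − 71.922)²/71.922 = 0.3368
  (57 − 54.118)²/54.118 = 0.1535
  (63 − 65.882)²/65.882 = 0.1261
  (46 − 32.020)²/32.020 = 6.1037
  (25 − 38.980)²/38.980 = 5.0139
  (17 − 38.784)²/38.784 = 12.2355
  (69 − 47.216)²/47.216 = 10.0505
χ² = 0.4101 + 0.3368 + 0.1535 + 0.1261 + 6.1037 + 5.0139 + 12.2355 + 10.0505 = 34.43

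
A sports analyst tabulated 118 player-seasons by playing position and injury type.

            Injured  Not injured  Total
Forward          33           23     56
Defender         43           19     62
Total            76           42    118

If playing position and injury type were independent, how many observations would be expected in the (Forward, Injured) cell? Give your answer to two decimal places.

36.07

Row total (Forward) = 56; column total (Injured) = 76; grand total N = 118.
Expected count = (row total × column total) / N = 56 × 76 / 118 = 36.07.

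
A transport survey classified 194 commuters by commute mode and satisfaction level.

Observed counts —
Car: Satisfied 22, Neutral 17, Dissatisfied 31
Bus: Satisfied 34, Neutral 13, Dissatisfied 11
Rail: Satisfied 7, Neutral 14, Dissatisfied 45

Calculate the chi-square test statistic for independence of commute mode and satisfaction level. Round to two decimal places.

38.78

Row totals: 70, 58, 66. Column totals: 63, 44, 87. Grand total N = 194.
Expected counts (row total × column total / N):
  Car, Satisfied: 70×63/194 = 22.732
  Car, Neutral: 70×44/194 = 15.876
  Car, Dissatisfied: 70×87/194 = 31.392
  Bus, Satisfied: 58×63/194 = 18.835
  Bus, Neutral: 58×44/194 = 13.155
  Bus, Dissatisfied: 58×87/194 = 26.010
  Rail, Satisfied: 66×63/194 = 21.433
  Rail, Neutral: 66×44/194 = 14.969
  Rail, Dissatisfied: 66×87/194 = 29.598
Contributions (O − E)²/E:
  (22 − 22.732)²/22.732 = 0.0236
  (17 − 15.876)²/15.876 = 0.0796
  (31 − 31.392)²/31.392 = 0.0049
  (34 − 18.835)²/18.835 = 12.2101
  (13 − 13.155)²/13.155 = 0.0018
  (11 − 26.010)²/26.010 = 8.6621
  (7 − 21.433)²/21.433 = 9.7192
  (14 − 14.969)²/14.969 = 0.0627
  (45 − 29.598)²/29.598 = 8.0148
χ² = 0.0236 + 0.0796 + 0.0049 + 12.2101 + 0.0018 + 8.6621 + 9.7192 + 0.0627 + 8.0148 = 38.78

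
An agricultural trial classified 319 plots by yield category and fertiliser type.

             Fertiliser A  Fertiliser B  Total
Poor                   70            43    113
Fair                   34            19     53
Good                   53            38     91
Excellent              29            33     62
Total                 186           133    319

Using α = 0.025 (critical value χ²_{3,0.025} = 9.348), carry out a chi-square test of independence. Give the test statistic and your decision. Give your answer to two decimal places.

Grand total N = 319.
Expected counts (row total × column total / N):
  Poor, Fertiliser A: 113×186/319 = 65.887
  Poor, Fertiliser B: 113×133/319 = 47.113
  Fair, Fertiliser A: 53×186/319 = 30.903
  Fair, Fertiliser B: 53×133/319 = 22.097
  Good, Fertiliser A: 91×186/319 = 53.060
  Good, Fertiliser B: 91×133/319 = 37.940
  Excellent, Fertiliser A: 62×186/319 = 36.150
  Excellent, Fertiliser B: 62×133/319 = 25.850
Contributions (O − E)²/E:
  (70 − 65.887)²/65.887 = 0.2568
  (43 − 47.113)²/47.113 = 0.3591
  (34 − 30.903)²/30.903 = 0.3104
  (19 − 22.097)²/22.097 = 0.4341
  (53 − 53.060)²/53.060 = 0.0001
  (38 − 37.940)²/37.940 = 0.0001
  (29 − 36.150)²/36.150 = 1.4142
  (33 − 25.850)²/25.850 = 1.9777
χ² = 0.2568 + 0.3591 + 0.3104 + 0.4341 + 0.0001 + 0.0001 + 1.4142 + 1.9777 = 4.75
df = (4−1)(2−1) = 3. Since 4.75 < 9.348, fail to reject the null hypothesis of independence at α = 0.025.

4.75; fail to reject H₀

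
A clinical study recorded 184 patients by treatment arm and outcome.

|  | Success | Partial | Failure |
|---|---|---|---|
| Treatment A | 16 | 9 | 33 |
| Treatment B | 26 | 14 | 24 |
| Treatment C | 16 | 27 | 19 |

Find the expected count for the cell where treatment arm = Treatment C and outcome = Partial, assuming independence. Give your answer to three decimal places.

16.848

Row total (Treatment C) = 62; column total (Partial) = 50; grand total N = 184.
Expected count = (row total × column total) / N = 62 × 50 / 184 = 16.848.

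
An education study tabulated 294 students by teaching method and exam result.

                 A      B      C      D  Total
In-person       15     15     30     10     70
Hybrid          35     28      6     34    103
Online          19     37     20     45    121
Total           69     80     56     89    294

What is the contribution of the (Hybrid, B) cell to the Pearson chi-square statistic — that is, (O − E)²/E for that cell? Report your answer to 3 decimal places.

0.000

Row total (Hybrid) = 103; column total (B) = 80; N = 294.
Expected count E = 103 × 80 / 294 = 28.0272.
Contribution = (O − E)²/E = (28 − 28.0272)² / 28.0272 = 0.000.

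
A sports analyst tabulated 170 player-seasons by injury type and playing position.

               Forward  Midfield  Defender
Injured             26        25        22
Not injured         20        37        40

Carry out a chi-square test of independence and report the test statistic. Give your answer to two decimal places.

5.04

Row totals: 73, 97. Column totals: 46, 62, 62. Grand total N = 170.
Expected counts (row total × column total / N):
  Injured, Forward: 73×46/170 = 19.753
  Injured, Midfield: 73×62/170 = 26.624
  Injured, Defender: 73×62/170 = 26.624
  Not injured, Forward: 97×46/170 = 26.247
  Not injured, Midfield: 97×62/170 = 35.376
  Not injured, Defender: 97×62/170 = 35.376
Contributions (O − E)²/E:
  (26 − 19.753)²/19.753 = 1.9756
  (25 − 26.624)²/26.624 = 0.0991
  (22 − 26.624)²/26.624 = 0.8031
  (20 − 26.247)²/26.247 = 1.4868
  (37 − 35.376)²/35.376 = 0.0746
  (40 − 35.376)²/35.376 = 0.6044
χ² = 1.9756 + 0.0991 + 0.8031 + 1.4868 + 0.0746 + 0.6044 = 5.04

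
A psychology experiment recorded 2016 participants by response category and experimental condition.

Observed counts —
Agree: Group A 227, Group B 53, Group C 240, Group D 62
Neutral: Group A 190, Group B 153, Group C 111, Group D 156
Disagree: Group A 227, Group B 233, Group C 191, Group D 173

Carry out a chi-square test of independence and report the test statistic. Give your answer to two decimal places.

178.09

Row totals: 582, 610, 824. Column totals: 644, 439, 542, 391. Grand total N = 2016.
Expected counts (row total × column total / N):
  Agree, Group A: 582×644/2016 = 185.917
  Agree, Group B: 582×439/2016 = 126.735
  Agree, Group C: 582×542/2016 = 156.470
  Agree, Group D: 582×391/2016 = 112.878
  Neutral, Group A: 610×644/2016 = 194.861
  Neutral, Group B: 610×439/2016 = 132.832
  Neutral, Group C: 610×542/2016 = 163.998
  Neutral, Group D: 610×391/2016 = 118.309
  Disagree, Group A: 824×644/2016 = 263.222
  Disagree, Group B: 824×439/2016 = 179.433
  Disagree, Group C: 824×542/2016 = 221.532
  Disagree, Group D: 824×391/2016 = 159.813
Contributions (O − E)²/E:
  (227 − 185.917)²/185.917 = 9.0783
  (53 − 126.735)²/126.735 = 42.8994
  (240 − 156.470)²/156.470 = 44.5917
  (62 − 112.878)²/112.878 = 22.9325
  (190 − 194.861)²/194.861 = 0.1213
  (153 − 132.832)²/132.832 = 3.0621
  (111 − 163.998)²/163.998 = 17.1270
  (156 − 118.309)²/118.309 = 12.0076
  (227 − 263.222)²/263.222 = 4.9845
  (233 − 179.433)²/179.433 = 15.9916
  (191 − 221.532)²/221.532 = 4.2080
  (173 − 159.813)²/159.813 = 1.0881
χ² = 9.0783 + 42.8994 + 44.5917 + 22.9325 + 0.1213 + 3.0621 + 17.1270 + 12.0076 + 4.9845 + 15.9916 + 4.2080 + 1.0881 = 178.09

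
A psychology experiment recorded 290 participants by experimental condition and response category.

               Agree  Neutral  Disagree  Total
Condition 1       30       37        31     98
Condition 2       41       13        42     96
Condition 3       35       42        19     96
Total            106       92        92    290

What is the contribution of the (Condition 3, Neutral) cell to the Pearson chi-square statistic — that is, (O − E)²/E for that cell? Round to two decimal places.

4.38

Row total (Condition 3) = 96; column total (Neutral) = 92; N = 290.
Expected count E = 96 × 92 / 290 = 30.455.
Contribution = (O − E)²/E = (42 − 30.455)² / 30.455 = 4.38.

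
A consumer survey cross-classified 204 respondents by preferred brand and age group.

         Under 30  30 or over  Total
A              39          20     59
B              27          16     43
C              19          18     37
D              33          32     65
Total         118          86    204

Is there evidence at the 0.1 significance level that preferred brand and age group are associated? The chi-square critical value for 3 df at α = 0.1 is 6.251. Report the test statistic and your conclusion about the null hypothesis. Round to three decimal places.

4.055; fail to reject H₀

Grand total N = 204.
Expected counts (row total × column total / N):
  A, Under 30: 59×118/204 = 34.1275
  A, 30 or over: 59×86/204 = 24.8725
  B, Under 30: 43×118/204 = 24.8725
  B, 30 or over: 43×86/204 = 18.1275
  C, Under 30: 37×118/204 = 21.4020
  C, 30 or over: 37×86/204 = 15.5980
  D, Under 30: 65×118/204 = 37.5980
  D, 30 or over: 65×86/204 = 27.4020
Contributions (O − E)²/E:
  (39 − 34.1275)²/34.1275 = 0.6957
  (20 − 24.8725)²/24.8725 = 0.9545
  (27 − 24.8725)²/24.8725 = 0.1820
  (16 − 18.1275)²/18.1275 = 0.2497
  (19 − 21.4020)²/21.4020 = 0.2696
  (18 − 15.5980)²/15.5980 = 0.3699
  (33 − 37.5980)²/37.5980 = 0.5623
  (32 − 27.4020)²/27.4020 = 0.7715
χ² = 0.6957 + 0.9545 + 0.1820 + 0.2497 + 0.2696 + 0.3699 + 0.5623 + 0.7715 = 4.055
df = (4−1)(2−1) = 3. Since 4.055 < 6.251, fail to reject the null hypothesis of independence at α = 0.1.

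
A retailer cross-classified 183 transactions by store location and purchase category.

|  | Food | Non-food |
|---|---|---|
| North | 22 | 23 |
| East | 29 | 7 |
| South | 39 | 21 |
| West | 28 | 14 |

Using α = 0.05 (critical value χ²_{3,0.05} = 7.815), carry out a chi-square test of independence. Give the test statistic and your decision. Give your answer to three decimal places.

8.933; reject H₀

Row totals: 45, 36, 60, 42. Column totals: 118, 65. Grand total N = 183.
Expected counts (row total × column total / N):
  North, Food: 45×118/183 = 29.0164
  North, Non-food: 45×65/183 = 15.9836
  East, Food: 36×118/183 = 23.2131
  East, Non-food: 36×65/183 = 12.7869
  South, Food: 60×118/183 = 38.6885
  South, Non-food: 60×65/183 = 21.3115
  West, Food: 42×118/183 = 27.0820
  West, Non-food: 42×65/183 = 14.9180
Contributions (O − E)²/E:
  (22 − 29.0164)²/29.0164 = 1.6966
  (23 − 15.9836)²/15.9836 = 3.0800
  (29 − 23.2131)²/23.2131 = 1.4426
  (7 − 12.7869)²/12.7869 = 2.6189
  (39 − 38.6885)²/38.6885 = 0.0025
  (21 − 21.3115)²/21.3115 = 0.0046
  (28 − 27.0820)²/27.0820 = 0.0311
  (14 − 14.9180)²/14.9180 = 0.0565
χ² = 1.6966 + 3.0800 + 1.4426 + 2.6189 + 0.0025 + 0.0046 + 0.0311 + 0.0565 = 8.933
df = (4−1)(2−1) = 3. Since 8.933 > 7.815, reject the null hypothesis of independence at α = 0.05.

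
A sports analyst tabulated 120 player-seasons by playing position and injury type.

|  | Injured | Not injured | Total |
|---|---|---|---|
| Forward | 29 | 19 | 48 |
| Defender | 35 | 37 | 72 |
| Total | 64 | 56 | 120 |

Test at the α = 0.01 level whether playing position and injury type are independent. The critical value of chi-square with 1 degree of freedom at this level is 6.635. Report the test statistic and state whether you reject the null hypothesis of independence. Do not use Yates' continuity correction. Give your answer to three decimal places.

1.613; fail to reject H₀

Grand total N = 120.
Expected counts (row total × column total / N):
  Forward, Injured: 48×64/120 = 25.6000
  Forward, Not injured: 48×56/120 = 22.4000
  Defender, Injured: 72×64/120 = 38.4000
  Defender, Not injured: 72×56/120 = 33.6000
Contributions (O − E)²/E:
  (29 − 25.6000)²/25.6000 = 0.4516
  (19 − 22.4000)²/22.4000 = 0.5161
  (35 − 38.4000)²/38.4000 = 0.3010
  (37 − 33.6000)²/33.6000 = 0.3440
χ² = 0.4516 + 0.5161 + 0.3010 + 0.3440 = 1.613
df = (2−1)(2−1) = 1. Since 1.613 < 6.635, fail to reject the null hypothesis of independence at α = 0.01.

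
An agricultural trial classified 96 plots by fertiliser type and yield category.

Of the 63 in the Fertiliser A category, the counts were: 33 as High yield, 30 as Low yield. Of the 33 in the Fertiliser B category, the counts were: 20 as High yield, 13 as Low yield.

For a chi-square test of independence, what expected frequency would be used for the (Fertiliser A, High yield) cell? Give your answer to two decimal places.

Row total (Fertiliser A) = 63; column total (High yield) = 53; grand total N = 96.
Expected count = (row total × column total) / N = 63 × 53 / 96 = 34.78.

34.78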